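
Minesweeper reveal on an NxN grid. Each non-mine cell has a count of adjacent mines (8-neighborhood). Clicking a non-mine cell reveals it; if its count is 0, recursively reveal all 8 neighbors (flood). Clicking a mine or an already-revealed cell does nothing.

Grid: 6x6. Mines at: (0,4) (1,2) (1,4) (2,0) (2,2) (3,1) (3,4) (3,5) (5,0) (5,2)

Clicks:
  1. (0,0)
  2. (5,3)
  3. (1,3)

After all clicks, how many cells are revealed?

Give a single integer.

Click 1 (0,0) count=0: revealed 4 new [(0,0) (0,1) (1,0) (1,1)] -> total=4
Click 2 (5,3) count=1: revealed 1 new [(5,3)] -> total=5
Click 3 (1,3) count=4: revealed 1 new [(1,3)] -> total=6

Answer: 6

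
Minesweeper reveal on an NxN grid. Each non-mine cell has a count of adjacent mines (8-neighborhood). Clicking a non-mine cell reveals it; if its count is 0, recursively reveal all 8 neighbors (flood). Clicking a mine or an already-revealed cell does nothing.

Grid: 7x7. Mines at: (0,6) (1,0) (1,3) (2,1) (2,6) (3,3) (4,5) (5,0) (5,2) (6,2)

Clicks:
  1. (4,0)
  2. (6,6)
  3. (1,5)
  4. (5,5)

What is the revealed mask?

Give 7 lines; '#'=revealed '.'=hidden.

Click 1 (4,0) count=1: revealed 1 new [(4,0)] -> total=1
Click 2 (6,6) count=0: revealed 8 new [(5,3) (5,4) (5,5) (5,6) (6,3) (6,4) (6,5) (6,6)] -> total=9
Click 3 (1,5) count=2: revealed 1 new [(1,5)] -> total=10
Click 4 (5,5) count=1: revealed 0 new [(none)] -> total=10

Answer: .......
.....#.
.......
.......
#......
...####
...####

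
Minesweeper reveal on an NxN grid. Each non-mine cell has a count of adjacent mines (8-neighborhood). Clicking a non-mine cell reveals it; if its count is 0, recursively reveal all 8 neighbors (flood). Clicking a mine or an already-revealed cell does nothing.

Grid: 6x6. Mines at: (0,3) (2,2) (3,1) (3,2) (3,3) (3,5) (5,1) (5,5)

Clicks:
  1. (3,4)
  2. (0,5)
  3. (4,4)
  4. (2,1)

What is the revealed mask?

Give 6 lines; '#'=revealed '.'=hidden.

Click 1 (3,4) count=2: revealed 1 new [(3,4)] -> total=1
Click 2 (0,5) count=0: revealed 6 new [(0,4) (0,5) (1,4) (1,5) (2,4) (2,5)] -> total=7
Click 3 (4,4) count=3: revealed 1 new [(4,4)] -> total=8
Click 4 (2,1) count=3: revealed 1 new [(2,1)] -> total=9

Answer: ....##
....##
.#..##
....#.
....#.
......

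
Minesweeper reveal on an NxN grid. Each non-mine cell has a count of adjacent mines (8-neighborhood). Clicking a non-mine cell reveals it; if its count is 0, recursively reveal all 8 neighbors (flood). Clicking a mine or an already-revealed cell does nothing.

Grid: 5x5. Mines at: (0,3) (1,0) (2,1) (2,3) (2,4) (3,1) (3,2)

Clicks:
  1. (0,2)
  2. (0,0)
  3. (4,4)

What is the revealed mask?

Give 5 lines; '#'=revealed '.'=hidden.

Answer: #.#..
.....
.....
...##
...##

Derivation:
Click 1 (0,2) count=1: revealed 1 new [(0,2)] -> total=1
Click 2 (0,0) count=1: revealed 1 new [(0,0)] -> total=2
Click 3 (4,4) count=0: revealed 4 new [(3,3) (3,4) (4,3) (4,4)] -> total=6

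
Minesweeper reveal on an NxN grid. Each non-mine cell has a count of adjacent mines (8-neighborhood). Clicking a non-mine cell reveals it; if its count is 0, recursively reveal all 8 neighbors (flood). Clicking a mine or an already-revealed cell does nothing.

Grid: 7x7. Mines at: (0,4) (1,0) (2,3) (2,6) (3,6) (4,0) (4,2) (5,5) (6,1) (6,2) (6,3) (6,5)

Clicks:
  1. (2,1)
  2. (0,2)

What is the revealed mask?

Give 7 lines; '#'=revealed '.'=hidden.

Answer: .###...
.###...
.#.....
.......
.......
.......
.......

Derivation:
Click 1 (2,1) count=1: revealed 1 new [(2,1)] -> total=1
Click 2 (0,2) count=0: revealed 6 new [(0,1) (0,2) (0,3) (1,1) (1,2) (1,3)] -> total=7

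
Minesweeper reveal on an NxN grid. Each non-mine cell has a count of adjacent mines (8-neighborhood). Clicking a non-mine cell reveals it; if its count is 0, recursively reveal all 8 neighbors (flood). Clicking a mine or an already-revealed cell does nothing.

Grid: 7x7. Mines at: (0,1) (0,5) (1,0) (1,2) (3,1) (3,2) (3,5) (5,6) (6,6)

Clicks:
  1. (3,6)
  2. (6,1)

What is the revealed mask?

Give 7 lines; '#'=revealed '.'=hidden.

Click 1 (3,6) count=1: revealed 1 new [(3,6)] -> total=1
Click 2 (6,1) count=0: revealed 18 new [(4,0) (4,1) (4,2) (4,3) (4,4) (4,5) (5,0) (5,1) (5,2) (5,3) (5,4) (5,5) (6,0) (6,1) (6,2) (6,3) (6,4) (6,5)] -> total=19

Answer: .......
.......
.......
......#
######.
######.
######.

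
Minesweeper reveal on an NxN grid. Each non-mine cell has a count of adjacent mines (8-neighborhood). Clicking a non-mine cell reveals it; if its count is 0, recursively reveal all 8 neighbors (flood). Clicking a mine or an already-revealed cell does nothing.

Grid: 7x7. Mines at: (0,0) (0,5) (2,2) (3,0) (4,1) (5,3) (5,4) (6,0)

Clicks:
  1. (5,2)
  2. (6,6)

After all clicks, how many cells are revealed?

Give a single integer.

Answer: 21

Derivation:
Click 1 (5,2) count=2: revealed 1 new [(5,2)] -> total=1
Click 2 (6,6) count=0: revealed 20 new [(1,3) (1,4) (1,5) (1,6) (2,3) (2,4) (2,5) (2,6) (3,3) (3,4) (3,5) (3,6) (4,3) (4,4) (4,5) (4,6) (5,5) (5,6) (6,5) (6,6)] -> total=21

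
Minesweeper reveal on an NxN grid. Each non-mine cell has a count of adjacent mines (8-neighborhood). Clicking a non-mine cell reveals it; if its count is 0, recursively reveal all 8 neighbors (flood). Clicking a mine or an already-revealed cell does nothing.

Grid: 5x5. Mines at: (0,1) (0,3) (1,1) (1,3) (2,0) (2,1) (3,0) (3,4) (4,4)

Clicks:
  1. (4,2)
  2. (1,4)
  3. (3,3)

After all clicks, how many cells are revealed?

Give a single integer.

Answer: 7

Derivation:
Click 1 (4,2) count=0: revealed 6 new [(3,1) (3,2) (3,3) (4,1) (4,2) (4,3)] -> total=6
Click 2 (1,4) count=2: revealed 1 new [(1,4)] -> total=7
Click 3 (3,3) count=2: revealed 0 new [(none)] -> total=7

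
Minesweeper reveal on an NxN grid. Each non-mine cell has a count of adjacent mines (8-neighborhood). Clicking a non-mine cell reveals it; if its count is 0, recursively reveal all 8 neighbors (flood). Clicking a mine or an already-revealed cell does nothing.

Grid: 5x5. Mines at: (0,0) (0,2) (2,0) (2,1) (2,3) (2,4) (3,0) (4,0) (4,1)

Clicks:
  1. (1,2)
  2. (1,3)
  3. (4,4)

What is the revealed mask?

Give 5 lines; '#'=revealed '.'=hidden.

Answer: .....
..##.
.....
..###
..###

Derivation:
Click 1 (1,2) count=3: revealed 1 new [(1,2)] -> total=1
Click 2 (1,3) count=3: revealed 1 new [(1,3)] -> total=2
Click 3 (4,4) count=0: revealed 6 new [(3,2) (3,3) (3,4) (4,2) (4,3) (4,4)] -> total=8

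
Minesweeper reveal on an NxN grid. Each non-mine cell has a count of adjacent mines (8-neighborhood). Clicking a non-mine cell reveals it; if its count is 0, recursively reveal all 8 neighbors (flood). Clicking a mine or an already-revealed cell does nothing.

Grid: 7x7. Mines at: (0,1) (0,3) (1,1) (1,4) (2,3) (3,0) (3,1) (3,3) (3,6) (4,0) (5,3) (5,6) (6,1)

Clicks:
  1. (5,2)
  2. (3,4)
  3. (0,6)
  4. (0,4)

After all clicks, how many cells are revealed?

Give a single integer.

Answer: 9

Derivation:
Click 1 (5,2) count=2: revealed 1 new [(5,2)] -> total=1
Click 2 (3,4) count=2: revealed 1 new [(3,4)] -> total=2
Click 3 (0,6) count=0: revealed 6 new [(0,5) (0,6) (1,5) (1,6) (2,5) (2,6)] -> total=8
Click 4 (0,4) count=2: revealed 1 new [(0,4)] -> total=9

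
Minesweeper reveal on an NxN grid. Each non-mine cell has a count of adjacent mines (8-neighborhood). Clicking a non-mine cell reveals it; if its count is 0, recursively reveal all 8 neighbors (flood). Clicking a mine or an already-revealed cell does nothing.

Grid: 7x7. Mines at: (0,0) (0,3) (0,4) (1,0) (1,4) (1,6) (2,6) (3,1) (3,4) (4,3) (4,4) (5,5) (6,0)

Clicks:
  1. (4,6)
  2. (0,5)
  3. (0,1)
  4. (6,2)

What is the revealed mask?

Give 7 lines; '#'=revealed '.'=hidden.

Answer: .#...#.
.......
.......
.......
......#
.####..
.####..

Derivation:
Click 1 (4,6) count=1: revealed 1 new [(4,6)] -> total=1
Click 2 (0,5) count=3: revealed 1 new [(0,5)] -> total=2
Click 3 (0,1) count=2: revealed 1 new [(0,1)] -> total=3
Click 4 (6,2) count=0: revealed 8 new [(5,1) (5,2) (5,3) (5,4) (6,1) (6,2) (6,3) (6,4)] -> total=11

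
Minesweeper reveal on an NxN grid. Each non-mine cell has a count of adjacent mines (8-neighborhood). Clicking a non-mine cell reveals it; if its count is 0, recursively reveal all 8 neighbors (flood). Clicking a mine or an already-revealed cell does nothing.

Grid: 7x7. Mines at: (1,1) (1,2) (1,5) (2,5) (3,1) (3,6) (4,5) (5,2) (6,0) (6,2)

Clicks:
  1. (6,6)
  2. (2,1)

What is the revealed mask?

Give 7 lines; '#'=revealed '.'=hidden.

Answer: .......
.......
.#.....
.......
.......
...####
...####

Derivation:
Click 1 (6,6) count=0: revealed 8 new [(5,3) (5,4) (5,5) (5,6) (6,3) (6,4) (6,5) (6,6)] -> total=8
Click 2 (2,1) count=3: revealed 1 new [(2,1)] -> total=9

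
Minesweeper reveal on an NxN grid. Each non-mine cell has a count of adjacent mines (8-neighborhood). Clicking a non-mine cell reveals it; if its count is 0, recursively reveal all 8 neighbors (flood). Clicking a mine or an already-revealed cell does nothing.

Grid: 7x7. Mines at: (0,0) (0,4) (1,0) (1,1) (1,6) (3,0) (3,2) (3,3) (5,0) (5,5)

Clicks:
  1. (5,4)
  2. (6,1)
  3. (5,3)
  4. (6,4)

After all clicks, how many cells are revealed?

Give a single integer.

Click 1 (5,4) count=1: revealed 1 new [(5,4)] -> total=1
Click 2 (6,1) count=1: revealed 1 new [(6,1)] -> total=2
Click 3 (5,3) count=0: revealed 10 new [(4,1) (4,2) (4,3) (4,4) (5,1) (5,2) (5,3) (6,2) (6,3) (6,4)] -> total=12
Click 4 (6,4) count=1: revealed 0 new [(none)] -> total=12

Answer: 12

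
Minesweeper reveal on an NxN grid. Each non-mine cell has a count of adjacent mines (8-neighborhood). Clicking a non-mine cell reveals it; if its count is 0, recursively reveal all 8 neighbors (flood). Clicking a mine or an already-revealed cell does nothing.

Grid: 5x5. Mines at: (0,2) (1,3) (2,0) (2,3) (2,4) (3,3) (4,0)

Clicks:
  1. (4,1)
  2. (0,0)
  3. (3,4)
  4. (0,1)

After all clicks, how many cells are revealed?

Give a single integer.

Click 1 (4,1) count=1: revealed 1 new [(4,1)] -> total=1
Click 2 (0,0) count=0: revealed 4 new [(0,0) (0,1) (1,0) (1,1)] -> total=5
Click 3 (3,4) count=3: revealed 1 new [(3,4)] -> total=6
Click 4 (0,1) count=1: revealed 0 new [(none)] -> total=6

Answer: 6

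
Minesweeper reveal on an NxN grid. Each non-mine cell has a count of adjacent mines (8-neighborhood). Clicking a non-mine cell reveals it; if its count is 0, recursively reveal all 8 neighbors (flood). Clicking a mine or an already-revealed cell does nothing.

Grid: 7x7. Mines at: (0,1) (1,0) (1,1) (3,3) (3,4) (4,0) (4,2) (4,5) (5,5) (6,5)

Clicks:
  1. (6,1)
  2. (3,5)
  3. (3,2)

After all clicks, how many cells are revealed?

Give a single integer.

Answer: 12

Derivation:
Click 1 (6,1) count=0: revealed 10 new [(5,0) (5,1) (5,2) (5,3) (5,4) (6,0) (6,1) (6,2) (6,3) (6,4)] -> total=10
Click 2 (3,5) count=2: revealed 1 new [(3,5)] -> total=11
Click 3 (3,2) count=2: revealed 1 new [(3,2)] -> total=12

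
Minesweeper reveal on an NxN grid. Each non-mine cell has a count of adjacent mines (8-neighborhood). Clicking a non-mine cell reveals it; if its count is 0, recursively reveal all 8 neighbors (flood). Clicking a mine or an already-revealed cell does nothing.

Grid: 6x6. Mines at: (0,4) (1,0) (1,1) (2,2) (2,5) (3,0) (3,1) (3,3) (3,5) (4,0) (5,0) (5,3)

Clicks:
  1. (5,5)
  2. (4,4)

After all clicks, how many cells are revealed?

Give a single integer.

Answer: 4

Derivation:
Click 1 (5,5) count=0: revealed 4 new [(4,4) (4,5) (5,4) (5,5)] -> total=4
Click 2 (4,4) count=3: revealed 0 new [(none)] -> total=4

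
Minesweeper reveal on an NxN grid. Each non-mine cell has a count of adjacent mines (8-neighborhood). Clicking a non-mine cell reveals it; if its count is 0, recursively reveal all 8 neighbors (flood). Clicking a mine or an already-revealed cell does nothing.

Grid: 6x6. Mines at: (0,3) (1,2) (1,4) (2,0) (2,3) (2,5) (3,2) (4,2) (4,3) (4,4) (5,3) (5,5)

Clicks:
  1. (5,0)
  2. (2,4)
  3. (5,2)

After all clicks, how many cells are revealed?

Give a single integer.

Answer: 8

Derivation:
Click 1 (5,0) count=0: revealed 6 new [(3,0) (3,1) (4,0) (4,1) (5,0) (5,1)] -> total=6
Click 2 (2,4) count=3: revealed 1 new [(2,4)] -> total=7
Click 3 (5,2) count=3: revealed 1 new [(5,2)] -> total=8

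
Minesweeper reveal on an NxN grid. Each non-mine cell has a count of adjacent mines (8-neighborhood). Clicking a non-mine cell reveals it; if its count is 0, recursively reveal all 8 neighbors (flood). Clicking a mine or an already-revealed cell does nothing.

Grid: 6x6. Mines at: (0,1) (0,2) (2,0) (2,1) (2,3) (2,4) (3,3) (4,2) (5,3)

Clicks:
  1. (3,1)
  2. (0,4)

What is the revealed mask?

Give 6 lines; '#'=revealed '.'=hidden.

Answer: ...###
...###
......
.#....
......
......

Derivation:
Click 1 (3,1) count=3: revealed 1 new [(3,1)] -> total=1
Click 2 (0,4) count=0: revealed 6 new [(0,3) (0,4) (0,5) (1,3) (1,4) (1,5)] -> total=7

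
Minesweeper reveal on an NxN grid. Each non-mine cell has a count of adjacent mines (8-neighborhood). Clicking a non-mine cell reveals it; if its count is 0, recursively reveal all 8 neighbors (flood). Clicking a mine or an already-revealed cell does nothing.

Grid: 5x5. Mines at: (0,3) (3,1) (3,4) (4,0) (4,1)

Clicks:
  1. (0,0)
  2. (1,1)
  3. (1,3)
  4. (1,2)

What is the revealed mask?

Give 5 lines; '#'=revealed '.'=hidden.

Click 1 (0,0) count=0: revealed 9 new [(0,0) (0,1) (0,2) (1,0) (1,1) (1,2) (2,0) (2,1) (2,2)] -> total=9
Click 2 (1,1) count=0: revealed 0 new [(none)] -> total=9
Click 3 (1,3) count=1: revealed 1 new [(1,3)] -> total=10
Click 4 (1,2) count=1: revealed 0 new [(none)] -> total=10

Answer: ###..
####.
###..
.....
.....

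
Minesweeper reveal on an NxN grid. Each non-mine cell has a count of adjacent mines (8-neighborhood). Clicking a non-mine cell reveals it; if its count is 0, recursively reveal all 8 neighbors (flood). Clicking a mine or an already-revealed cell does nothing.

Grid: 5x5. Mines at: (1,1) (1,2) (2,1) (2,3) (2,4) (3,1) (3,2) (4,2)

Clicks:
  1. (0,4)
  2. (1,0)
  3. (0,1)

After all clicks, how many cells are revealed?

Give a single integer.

Answer: 6

Derivation:
Click 1 (0,4) count=0: revealed 4 new [(0,3) (0,4) (1,3) (1,4)] -> total=4
Click 2 (1,0) count=2: revealed 1 new [(1,0)] -> total=5
Click 3 (0,1) count=2: revealed 1 new [(0,1)] -> total=6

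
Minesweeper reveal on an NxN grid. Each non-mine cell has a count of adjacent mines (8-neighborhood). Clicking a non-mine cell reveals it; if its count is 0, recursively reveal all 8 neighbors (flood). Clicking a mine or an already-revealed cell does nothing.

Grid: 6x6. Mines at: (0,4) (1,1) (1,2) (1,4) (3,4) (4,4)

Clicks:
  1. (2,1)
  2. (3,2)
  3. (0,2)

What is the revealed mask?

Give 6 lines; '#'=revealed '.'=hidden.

Answer: ..#...
......
####..
####..
####..
####..

Derivation:
Click 1 (2,1) count=2: revealed 1 new [(2,1)] -> total=1
Click 2 (3,2) count=0: revealed 15 new [(2,0) (2,2) (2,3) (3,0) (3,1) (3,2) (3,3) (4,0) (4,1) (4,2) (4,3) (5,0) (5,1) (5,2) (5,3)] -> total=16
Click 3 (0,2) count=2: revealed 1 new [(0,2)] -> total=17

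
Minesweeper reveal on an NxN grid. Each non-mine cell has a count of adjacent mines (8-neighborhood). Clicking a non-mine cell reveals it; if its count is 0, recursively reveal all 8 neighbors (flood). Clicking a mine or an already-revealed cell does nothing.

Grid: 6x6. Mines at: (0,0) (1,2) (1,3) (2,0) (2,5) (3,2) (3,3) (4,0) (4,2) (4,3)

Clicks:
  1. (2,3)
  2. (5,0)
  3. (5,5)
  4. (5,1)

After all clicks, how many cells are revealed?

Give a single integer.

Answer: 9

Derivation:
Click 1 (2,3) count=4: revealed 1 new [(2,3)] -> total=1
Click 2 (5,0) count=1: revealed 1 new [(5,0)] -> total=2
Click 3 (5,5) count=0: revealed 6 new [(3,4) (3,5) (4,4) (4,5) (5,4) (5,5)] -> total=8
Click 4 (5,1) count=2: revealed 1 new [(5,1)] -> total=9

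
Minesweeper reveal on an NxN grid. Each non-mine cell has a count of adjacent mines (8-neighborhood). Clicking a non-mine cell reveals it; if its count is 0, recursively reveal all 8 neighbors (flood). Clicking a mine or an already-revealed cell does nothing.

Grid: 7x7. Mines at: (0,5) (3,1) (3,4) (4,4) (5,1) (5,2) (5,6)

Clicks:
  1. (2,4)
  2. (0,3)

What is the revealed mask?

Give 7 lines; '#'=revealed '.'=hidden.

Answer: #####..
#####..
#####..
.......
.......
.......
.......

Derivation:
Click 1 (2,4) count=1: revealed 1 new [(2,4)] -> total=1
Click 2 (0,3) count=0: revealed 14 new [(0,0) (0,1) (0,2) (0,3) (0,4) (1,0) (1,1) (1,2) (1,3) (1,4) (2,0) (2,1) (2,2) (2,3)] -> total=15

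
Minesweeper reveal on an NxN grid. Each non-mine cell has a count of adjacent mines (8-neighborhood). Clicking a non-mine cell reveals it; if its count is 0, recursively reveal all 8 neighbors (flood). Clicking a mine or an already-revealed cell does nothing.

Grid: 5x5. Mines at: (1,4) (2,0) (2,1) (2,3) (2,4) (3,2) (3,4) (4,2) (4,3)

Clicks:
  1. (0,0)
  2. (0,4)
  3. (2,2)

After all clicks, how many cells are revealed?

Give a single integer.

Answer: 10

Derivation:
Click 1 (0,0) count=0: revealed 8 new [(0,0) (0,1) (0,2) (0,3) (1,0) (1,1) (1,2) (1,3)] -> total=8
Click 2 (0,4) count=1: revealed 1 new [(0,4)] -> total=9
Click 3 (2,2) count=3: revealed 1 new [(2,2)] -> total=10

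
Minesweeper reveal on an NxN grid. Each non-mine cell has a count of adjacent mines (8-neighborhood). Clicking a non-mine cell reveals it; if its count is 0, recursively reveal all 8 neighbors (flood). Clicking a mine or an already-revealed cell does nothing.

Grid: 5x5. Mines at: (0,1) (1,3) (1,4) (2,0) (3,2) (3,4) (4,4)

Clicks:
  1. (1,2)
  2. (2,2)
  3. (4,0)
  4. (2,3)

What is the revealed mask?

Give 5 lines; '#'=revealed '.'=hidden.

Answer: .....
..#..
..##.
##...
##...

Derivation:
Click 1 (1,2) count=2: revealed 1 new [(1,2)] -> total=1
Click 2 (2,2) count=2: revealed 1 new [(2,2)] -> total=2
Click 3 (4,0) count=0: revealed 4 new [(3,0) (3,1) (4,0) (4,1)] -> total=6
Click 4 (2,3) count=4: revealed 1 new [(2,3)] -> total=7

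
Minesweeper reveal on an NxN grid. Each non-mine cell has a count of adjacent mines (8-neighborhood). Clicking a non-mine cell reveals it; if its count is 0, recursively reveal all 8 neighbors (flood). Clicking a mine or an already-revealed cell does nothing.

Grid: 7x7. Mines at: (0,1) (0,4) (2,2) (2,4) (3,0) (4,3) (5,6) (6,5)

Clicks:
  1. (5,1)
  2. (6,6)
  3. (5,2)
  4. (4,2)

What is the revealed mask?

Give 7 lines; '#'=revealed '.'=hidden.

Click 1 (5,1) count=0: revealed 13 new [(4,0) (4,1) (4,2) (5,0) (5,1) (5,2) (5,3) (5,4) (6,0) (6,1) (6,2) (6,3) (6,4)] -> total=13
Click 2 (6,6) count=2: revealed 1 new [(6,6)] -> total=14
Click 3 (5,2) count=1: revealed 0 new [(none)] -> total=14
Click 4 (4,2) count=1: revealed 0 new [(none)] -> total=14

Answer: .......
.......
.......
.......
###....
#####..
#####.#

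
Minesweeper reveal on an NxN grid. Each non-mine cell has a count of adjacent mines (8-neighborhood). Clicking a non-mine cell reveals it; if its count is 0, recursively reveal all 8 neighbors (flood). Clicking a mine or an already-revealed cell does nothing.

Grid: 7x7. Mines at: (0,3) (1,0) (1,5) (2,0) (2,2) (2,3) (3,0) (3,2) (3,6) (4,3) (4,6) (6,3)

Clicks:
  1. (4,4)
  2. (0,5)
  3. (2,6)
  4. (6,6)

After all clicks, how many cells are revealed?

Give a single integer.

Answer: 9

Derivation:
Click 1 (4,4) count=1: revealed 1 new [(4,4)] -> total=1
Click 2 (0,5) count=1: revealed 1 new [(0,5)] -> total=2
Click 3 (2,6) count=2: revealed 1 new [(2,6)] -> total=3
Click 4 (6,6) count=0: revealed 6 new [(5,4) (5,5) (5,6) (6,4) (6,5) (6,6)] -> total=9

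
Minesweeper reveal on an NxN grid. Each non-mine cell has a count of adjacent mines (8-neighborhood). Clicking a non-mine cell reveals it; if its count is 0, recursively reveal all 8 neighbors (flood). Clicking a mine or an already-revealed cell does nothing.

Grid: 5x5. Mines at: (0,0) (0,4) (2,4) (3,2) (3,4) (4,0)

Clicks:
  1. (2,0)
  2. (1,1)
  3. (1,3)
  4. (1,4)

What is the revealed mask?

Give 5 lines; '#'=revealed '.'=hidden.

Click 1 (2,0) count=0: revealed 6 new [(1,0) (1,1) (2,0) (2,1) (3,0) (3,1)] -> total=6
Click 2 (1,1) count=1: revealed 0 new [(none)] -> total=6
Click 3 (1,3) count=2: revealed 1 new [(1,3)] -> total=7
Click 4 (1,4) count=2: revealed 1 new [(1,4)] -> total=8

Answer: .....
##.##
##...
##...
.....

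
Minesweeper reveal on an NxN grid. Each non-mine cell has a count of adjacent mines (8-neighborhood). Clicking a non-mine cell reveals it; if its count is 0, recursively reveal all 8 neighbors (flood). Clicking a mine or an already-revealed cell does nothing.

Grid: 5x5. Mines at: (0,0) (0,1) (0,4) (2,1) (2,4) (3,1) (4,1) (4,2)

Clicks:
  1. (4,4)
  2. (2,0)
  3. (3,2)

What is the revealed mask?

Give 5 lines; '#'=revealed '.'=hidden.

Answer: .....
.....
#....
..###
...##

Derivation:
Click 1 (4,4) count=0: revealed 4 new [(3,3) (3,4) (4,3) (4,4)] -> total=4
Click 2 (2,0) count=2: revealed 1 new [(2,0)] -> total=5
Click 3 (3,2) count=4: revealed 1 new [(3,2)] -> total=6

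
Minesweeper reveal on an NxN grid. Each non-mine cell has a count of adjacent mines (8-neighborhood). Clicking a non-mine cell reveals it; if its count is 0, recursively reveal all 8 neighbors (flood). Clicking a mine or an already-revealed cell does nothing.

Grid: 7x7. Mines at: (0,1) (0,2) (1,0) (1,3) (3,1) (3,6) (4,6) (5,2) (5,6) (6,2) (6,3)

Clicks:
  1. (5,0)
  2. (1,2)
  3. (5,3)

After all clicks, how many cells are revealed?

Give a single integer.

Click 1 (5,0) count=0: revealed 6 new [(4,0) (4,1) (5,0) (5,1) (6,0) (6,1)] -> total=6
Click 2 (1,2) count=3: revealed 1 new [(1,2)] -> total=7
Click 3 (5,3) count=3: revealed 1 new [(5,3)] -> total=8

Answer: 8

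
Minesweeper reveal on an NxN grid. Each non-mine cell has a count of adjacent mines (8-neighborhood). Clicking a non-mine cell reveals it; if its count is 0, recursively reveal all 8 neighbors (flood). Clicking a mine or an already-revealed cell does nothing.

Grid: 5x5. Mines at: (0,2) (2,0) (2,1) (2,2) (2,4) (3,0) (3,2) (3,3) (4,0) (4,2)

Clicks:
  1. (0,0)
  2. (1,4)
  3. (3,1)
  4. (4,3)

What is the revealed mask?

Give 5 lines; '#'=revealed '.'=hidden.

Answer: ##...
##..#
.....
.#...
...#.

Derivation:
Click 1 (0,0) count=0: revealed 4 new [(0,0) (0,1) (1,0) (1,1)] -> total=4
Click 2 (1,4) count=1: revealed 1 new [(1,4)] -> total=5
Click 3 (3,1) count=7: revealed 1 new [(3,1)] -> total=6
Click 4 (4,3) count=3: revealed 1 new [(4,3)] -> total=7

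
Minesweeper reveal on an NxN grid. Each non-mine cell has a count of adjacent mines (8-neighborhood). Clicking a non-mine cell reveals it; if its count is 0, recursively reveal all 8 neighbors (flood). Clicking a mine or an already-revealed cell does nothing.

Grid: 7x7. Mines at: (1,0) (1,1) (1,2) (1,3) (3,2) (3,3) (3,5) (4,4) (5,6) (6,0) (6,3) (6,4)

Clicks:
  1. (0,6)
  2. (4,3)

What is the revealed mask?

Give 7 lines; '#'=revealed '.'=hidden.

Click 1 (0,6) count=0: revealed 9 new [(0,4) (0,5) (0,6) (1,4) (1,5) (1,6) (2,4) (2,5) (2,6)] -> total=9
Click 2 (4,3) count=3: revealed 1 new [(4,3)] -> total=10

Answer: ....###
....###
....###
.......
...#...
.......
.......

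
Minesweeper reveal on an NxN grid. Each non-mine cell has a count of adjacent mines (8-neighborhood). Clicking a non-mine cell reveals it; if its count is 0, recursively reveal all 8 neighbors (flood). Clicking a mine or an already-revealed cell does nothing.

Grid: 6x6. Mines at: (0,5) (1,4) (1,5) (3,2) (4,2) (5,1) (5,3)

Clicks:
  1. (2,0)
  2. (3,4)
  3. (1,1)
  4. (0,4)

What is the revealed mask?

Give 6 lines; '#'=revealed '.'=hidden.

Click 1 (2,0) count=0: revealed 16 new [(0,0) (0,1) (0,2) (0,3) (1,0) (1,1) (1,2) (1,3) (2,0) (2,1) (2,2) (2,3) (3,0) (3,1) (4,0) (4,1)] -> total=16
Click 2 (3,4) count=0: revealed 10 new [(2,4) (2,5) (3,3) (3,4) (3,5) (4,3) (4,4) (4,5) (5,4) (5,5)] -> total=26
Click 3 (1,1) count=0: revealed 0 new [(none)] -> total=26
Click 4 (0,4) count=3: revealed 1 new [(0,4)] -> total=27

Answer: #####.
####..
######
##.###
##.###
....##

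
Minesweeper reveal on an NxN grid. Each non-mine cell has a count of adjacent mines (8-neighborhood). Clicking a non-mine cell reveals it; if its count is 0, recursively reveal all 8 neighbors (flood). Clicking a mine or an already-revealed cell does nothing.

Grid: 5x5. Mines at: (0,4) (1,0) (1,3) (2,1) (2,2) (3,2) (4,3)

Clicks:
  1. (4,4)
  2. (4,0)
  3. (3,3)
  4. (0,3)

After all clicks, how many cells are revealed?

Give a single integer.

Click 1 (4,4) count=1: revealed 1 new [(4,4)] -> total=1
Click 2 (4,0) count=0: revealed 4 new [(3,0) (3,1) (4,0) (4,1)] -> total=5
Click 3 (3,3) count=3: revealed 1 new [(3,3)] -> total=6
Click 4 (0,3) count=2: revealed 1 new [(0,3)] -> total=7

Answer: 7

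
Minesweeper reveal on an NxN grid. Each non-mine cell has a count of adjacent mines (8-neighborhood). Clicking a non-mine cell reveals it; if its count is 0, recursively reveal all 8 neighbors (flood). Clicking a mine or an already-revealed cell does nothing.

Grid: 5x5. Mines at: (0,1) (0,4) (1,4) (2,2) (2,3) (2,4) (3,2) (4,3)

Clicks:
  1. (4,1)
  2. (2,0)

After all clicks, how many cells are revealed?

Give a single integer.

Click 1 (4,1) count=1: revealed 1 new [(4,1)] -> total=1
Click 2 (2,0) count=0: revealed 7 new [(1,0) (1,1) (2,0) (2,1) (3,0) (3,1) (4,0)] -> total=8

Answer: 8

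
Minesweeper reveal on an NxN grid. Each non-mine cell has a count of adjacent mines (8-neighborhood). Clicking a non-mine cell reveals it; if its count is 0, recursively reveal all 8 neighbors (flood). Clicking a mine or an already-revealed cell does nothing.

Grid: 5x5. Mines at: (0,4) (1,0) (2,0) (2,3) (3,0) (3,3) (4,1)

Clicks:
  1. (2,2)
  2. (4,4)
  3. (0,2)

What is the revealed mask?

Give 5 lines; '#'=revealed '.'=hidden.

Click 1 (2,2) count=2: revealed 1 new [(2,2)] -> total=1
Click 2 (4,4) count=1: revealed 1 new [(4,4)] -> total=2
Click 3 (0,2) count=0: revealed 6 new [(0,1) (0,2) (0,3) (1,1) (1,2) (1,3)] -> total=8

Answer: .###.
.###.
..#..
.....
....#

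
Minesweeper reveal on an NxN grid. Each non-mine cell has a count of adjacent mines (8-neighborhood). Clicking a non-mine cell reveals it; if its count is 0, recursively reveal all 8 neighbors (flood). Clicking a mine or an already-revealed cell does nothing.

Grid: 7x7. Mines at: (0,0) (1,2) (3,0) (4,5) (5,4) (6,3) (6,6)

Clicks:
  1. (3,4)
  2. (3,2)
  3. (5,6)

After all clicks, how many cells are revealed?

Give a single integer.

Click 1 (3,4) count=1: revealed 1 new [(3,4)] -> total=1
Click 2 (3,2) count=0: revealed 31 new [(0,3) (0,4) (0,5) (0,6) (1,3) (1,4) (1,5) (1,6) (2,1) (2,2) (2,3) (2,4) (2,5) (2,6) (3,1) (3,2) (3,3) (3,5) (3,6) (4,0) (4,1) (4,2) (4,3) (4,4) (5,0) (5,1) (5,2) (5,3) (6,0) (6,1) (6,2)] -> total=32
Click 3 (5,6) count=2: revealed 1 new [(5,6)] -> total=33

Answer: 33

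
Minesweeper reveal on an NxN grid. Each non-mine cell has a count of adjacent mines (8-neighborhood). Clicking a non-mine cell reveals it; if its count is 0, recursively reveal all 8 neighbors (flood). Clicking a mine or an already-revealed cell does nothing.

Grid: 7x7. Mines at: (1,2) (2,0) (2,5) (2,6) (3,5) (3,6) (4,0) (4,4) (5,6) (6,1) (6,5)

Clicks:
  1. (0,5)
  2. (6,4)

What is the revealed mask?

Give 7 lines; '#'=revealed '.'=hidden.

Answer: ...####
...####
.......
.......
.......
.......
....#..

Derivation:
Click 1 (0,5) count=0: revealed 8 new [(0,3) (0,4) (0,5) (0,6) (1,3) (1,4) (1,5) (1,6)] -> total=8
Click 2 (6,4) count=1: revealed 1 new [(6,4)] -> total=9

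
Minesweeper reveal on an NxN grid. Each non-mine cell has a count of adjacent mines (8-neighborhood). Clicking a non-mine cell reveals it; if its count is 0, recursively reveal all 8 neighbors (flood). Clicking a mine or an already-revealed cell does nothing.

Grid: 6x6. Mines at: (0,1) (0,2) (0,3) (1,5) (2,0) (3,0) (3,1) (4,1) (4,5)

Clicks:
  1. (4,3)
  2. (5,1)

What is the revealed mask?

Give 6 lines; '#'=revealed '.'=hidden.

Click 1 (4,3) count=0: revealed 15 new [(1,2) (1,3) (1,4) (2,2) (2,3) (2,4) (3,2) (3,3) (3,4) (4,2) (4,3) (4,4) (5,2) (5,3) (5,4)] -> total=15
Click 2 (5,1) count=1: revealed 1 new [(5,1)] -> total=16

Answer: ......
..###.
..###.
..###.
..###.
.####.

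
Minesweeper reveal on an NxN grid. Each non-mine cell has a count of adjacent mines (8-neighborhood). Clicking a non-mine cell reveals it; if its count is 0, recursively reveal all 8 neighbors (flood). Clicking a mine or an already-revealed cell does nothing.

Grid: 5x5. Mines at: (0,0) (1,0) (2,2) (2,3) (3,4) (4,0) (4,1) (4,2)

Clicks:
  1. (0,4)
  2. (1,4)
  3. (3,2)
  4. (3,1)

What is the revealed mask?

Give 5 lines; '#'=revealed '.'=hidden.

Answer: .####
.####
.....
.##..
.....

Derivation:
Click 1 (0,4) count=0: revealed 8 new [(0,1) (0,2) (0,3) (0,4) (1,1) (1,2) (1,3) (1,4)] -> total=8
Click 2 (1,4) count=1: revealed 0 new [(none)] -> total=8
Click 3 (3,2) count=4: revealed 1 new [(3,2)] -> total=9
Click 4 (3,1) count=4: revealed 1 new [(3,1)] -> total=10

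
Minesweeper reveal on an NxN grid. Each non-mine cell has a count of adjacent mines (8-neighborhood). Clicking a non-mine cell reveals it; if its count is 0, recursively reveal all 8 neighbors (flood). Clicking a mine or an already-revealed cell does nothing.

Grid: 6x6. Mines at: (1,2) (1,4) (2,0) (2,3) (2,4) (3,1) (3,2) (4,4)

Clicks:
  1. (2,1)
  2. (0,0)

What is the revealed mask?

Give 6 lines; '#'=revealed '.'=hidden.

Answer: ##....
##....
.#....
......
......
......

Derivation:
Click 1 (2,1) count=4: revealed 1 new [(2,1)] -> total=1
Click 2 (0,0) count=0: revealed 4 new [(0,0) (0,1) (1,0) (1,1)] -> total=5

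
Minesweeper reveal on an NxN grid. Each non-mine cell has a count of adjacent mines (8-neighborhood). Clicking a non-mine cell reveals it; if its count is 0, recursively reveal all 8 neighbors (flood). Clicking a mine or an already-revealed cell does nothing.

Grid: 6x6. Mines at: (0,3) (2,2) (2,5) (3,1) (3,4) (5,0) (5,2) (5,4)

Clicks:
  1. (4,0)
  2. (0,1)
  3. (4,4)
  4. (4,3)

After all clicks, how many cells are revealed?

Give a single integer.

Click 1 (4,0) count=2: revealed 1 new [(4,0)] -> total=1
Click 2 (0,1) count=0: revealed 8 new [(0,0) (0,1) (0,2) (1,0) (1,1) (1,2) (2,0) (2,1)] -> total=9
Click 3 (4,4) count=2: revealed 1 new [(4,4)] -> total=10
Click 4 (4,3) count=3: revealed 1 new [(4,3)] -> total=11

Answer: 11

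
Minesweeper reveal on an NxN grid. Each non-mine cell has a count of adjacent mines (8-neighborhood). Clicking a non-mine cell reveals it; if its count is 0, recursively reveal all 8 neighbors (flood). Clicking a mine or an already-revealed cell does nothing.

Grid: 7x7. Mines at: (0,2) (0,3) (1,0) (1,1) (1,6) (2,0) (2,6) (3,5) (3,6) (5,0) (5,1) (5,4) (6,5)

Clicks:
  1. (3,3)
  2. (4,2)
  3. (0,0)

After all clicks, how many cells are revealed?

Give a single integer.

Click 1 (3,3) count=0: revealed 15 new [(1,2) (1,3) (1,4) (2,1) (2,2) (2,3) (2,4) (3,1) (3,2) (3,3) (3,4) (4,1) (4,2) (4,3) (4,4)] -> total=15
Click 2 (4,2) count=1: revealed 0 new [(none)] -> total=15
Click 3 (0,0) count=2: revealed 1 new [(0,0)] -> total=16

Answer: 16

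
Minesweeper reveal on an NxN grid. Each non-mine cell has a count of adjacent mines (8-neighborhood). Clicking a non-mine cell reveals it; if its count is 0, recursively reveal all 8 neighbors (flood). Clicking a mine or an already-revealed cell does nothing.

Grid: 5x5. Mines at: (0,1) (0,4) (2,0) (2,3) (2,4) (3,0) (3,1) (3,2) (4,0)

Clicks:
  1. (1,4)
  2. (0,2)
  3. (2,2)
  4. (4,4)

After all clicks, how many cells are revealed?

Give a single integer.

Answer: 7

Derivation:
Click 1 (1,4) count=3: revealed 1 new [(1,4)] -> total=1
Click 2 (0,2) count=1: revealed 1 new [(0,2)] -> total=2
Click 3 (2,2) count=3: revealed 1 new [(2,2)] -> total=3
Click 4 (4,4) count=0: revealed 4 new [(3,3) (3,4) (4,3) (4,4)] -> total=7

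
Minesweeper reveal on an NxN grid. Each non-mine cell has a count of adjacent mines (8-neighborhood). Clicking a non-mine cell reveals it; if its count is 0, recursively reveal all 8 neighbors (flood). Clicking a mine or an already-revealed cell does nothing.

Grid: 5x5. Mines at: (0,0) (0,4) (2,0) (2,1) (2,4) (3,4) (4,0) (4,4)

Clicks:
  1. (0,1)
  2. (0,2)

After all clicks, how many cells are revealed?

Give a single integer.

Click 1 (0,1) count=1: revealed 1 new [(0,1)] -> total=1
Click 2 (0,2) count=0: revealed 5 new [(0,2) (0,3) (1,1) (1,2) (1,3)] -> total=6

Answer: 6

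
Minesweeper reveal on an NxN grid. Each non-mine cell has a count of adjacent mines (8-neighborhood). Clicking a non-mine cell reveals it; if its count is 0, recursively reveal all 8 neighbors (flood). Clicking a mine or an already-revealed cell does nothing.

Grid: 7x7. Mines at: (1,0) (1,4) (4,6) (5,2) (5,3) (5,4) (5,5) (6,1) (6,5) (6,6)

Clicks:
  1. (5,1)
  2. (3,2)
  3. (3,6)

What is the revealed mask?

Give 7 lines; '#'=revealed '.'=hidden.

Click 1 (5,1) count=2: revealed 1 new [(5,1)] -> total=1
Click 2 (3,2) count=0: revealed 25 new [(0,1) (0,2) (0,3) (1,1) (1,2) (1,3) (2,0) (2,1) (2,2) (2,3) (2,4) (2,5) (3,0) (3,1) (3,2) (3,3) (3,4) (3,5) (4,0) (4,1) (4,2) (4,3) (4,4) (4,5) (5,0)] -> total=26
Click 3 (3,6) count=1: revealed 1 new [(3,6)] -> total=27

Answer: .###...
.###...
######.
#######
######.
##.....
.......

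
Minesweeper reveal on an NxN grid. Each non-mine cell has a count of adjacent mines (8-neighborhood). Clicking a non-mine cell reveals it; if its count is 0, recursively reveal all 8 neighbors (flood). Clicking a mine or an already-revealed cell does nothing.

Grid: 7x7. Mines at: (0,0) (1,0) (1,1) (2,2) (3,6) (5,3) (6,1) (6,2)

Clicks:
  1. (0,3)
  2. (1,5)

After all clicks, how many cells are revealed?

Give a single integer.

Click 1 (0,3) count=0: revealed 20 new [(0,2) (0,3) (0,4) (0,5) (0,6) (1,2) (1,3) (1,4) (1,5) (1,6) (2,3) (2,4) (2,5) (2,6) (3,3) (3,4) (3,5) (4,3) (4,4) (4,5)] -> total=20
Click 2 (1,5) count=0: revealed 0 new [(none)] -> total=20

Answer: 20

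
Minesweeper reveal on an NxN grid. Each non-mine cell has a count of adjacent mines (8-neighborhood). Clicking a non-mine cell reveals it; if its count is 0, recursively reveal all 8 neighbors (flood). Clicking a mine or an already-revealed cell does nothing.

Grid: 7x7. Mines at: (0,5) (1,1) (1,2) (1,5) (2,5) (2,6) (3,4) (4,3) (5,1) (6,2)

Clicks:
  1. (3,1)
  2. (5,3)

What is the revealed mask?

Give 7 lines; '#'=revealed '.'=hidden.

Answer: .......
.......
###....
###....
###....
...#...
.......

Derivation:
Click 1 (3,1) count=0: revealed 9 new [(2,0) (2,1) (2,2) (3,0) (3,1) (3,2) (4,0) (4,1) (4,2)] -> total=9
Click 2 (5,3) count=2: revealed 1 new [(5,3)] -> total=10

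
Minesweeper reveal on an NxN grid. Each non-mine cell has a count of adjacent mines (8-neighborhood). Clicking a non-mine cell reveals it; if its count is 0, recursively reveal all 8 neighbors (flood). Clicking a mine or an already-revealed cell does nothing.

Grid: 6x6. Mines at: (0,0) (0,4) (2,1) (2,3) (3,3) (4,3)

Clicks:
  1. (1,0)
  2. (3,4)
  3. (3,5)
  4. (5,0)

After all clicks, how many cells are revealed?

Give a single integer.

Click 1 (1,0) count=2: revealed 1 new [(1,0)] -> total=1
Click 2 (3,4) count=3: revealed 1 new [(3,4)] -> total=2
Click 3 (3,5) count=0: revealed 9 new [(1,4) (1,5) (2,4) (2,5) (3,5) (4,4) (4,5) (5,4) (5,5)] -> total=11
Click 4 (5,0) count=0: revealed 9 new [(3,0) (3,1) (3,2) (4,0) (4,1) (4,2) (5,0) (5,1) (5,2)] -> total=20

Answer: 20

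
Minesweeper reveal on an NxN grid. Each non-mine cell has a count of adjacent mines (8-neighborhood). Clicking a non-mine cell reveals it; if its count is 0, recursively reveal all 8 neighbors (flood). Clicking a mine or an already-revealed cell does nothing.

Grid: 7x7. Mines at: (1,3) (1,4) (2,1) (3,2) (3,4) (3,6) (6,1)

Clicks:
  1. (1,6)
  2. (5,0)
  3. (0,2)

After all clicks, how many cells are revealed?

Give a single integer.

Click 1 (1,6) count=0: revealed 6 new [(0,5) (0,6) (1,5) (1,6) (2,5) (2,6)] -> total=6
Click 2 (5,0) count=1: revealed 1 new [(5,0)] -> total=7
Click 3 (0,2) count=1: revealed 1 new [(0,2)] -> total=8

Answer: 8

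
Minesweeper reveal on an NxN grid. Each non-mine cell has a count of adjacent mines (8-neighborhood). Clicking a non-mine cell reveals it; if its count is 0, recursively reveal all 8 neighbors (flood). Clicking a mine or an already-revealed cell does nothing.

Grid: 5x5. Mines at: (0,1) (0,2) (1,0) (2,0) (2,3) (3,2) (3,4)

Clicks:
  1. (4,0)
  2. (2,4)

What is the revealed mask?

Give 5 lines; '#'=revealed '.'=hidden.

Click 1 (4,0) count=0: revealed 4 new [(3,0) (3,1) (4,0) (4,1)] -> total=4
Click 2 (2,4) count=2: revealed 1 new [(2,4)] -> total=5

Answer: .....
.....
....#
##...
##...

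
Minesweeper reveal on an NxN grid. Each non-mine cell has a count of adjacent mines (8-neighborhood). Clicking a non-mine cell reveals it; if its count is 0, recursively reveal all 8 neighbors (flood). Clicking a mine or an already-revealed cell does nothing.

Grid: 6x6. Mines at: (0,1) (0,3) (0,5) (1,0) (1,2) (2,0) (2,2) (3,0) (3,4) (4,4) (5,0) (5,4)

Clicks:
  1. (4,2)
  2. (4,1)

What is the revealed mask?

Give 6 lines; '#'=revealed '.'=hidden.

Click 1 (4,2) count=0: revealed 9 new [(3,1) (3,2) (3,3) (4,1) (4,2) (4,3) (5,1) (5,2) (5,3)] -> total=9
Click 2 (4,1) count=2: revealed 0 new [(none)] -> total=9

Answer: ......
......
......
.###..
.###..
.###..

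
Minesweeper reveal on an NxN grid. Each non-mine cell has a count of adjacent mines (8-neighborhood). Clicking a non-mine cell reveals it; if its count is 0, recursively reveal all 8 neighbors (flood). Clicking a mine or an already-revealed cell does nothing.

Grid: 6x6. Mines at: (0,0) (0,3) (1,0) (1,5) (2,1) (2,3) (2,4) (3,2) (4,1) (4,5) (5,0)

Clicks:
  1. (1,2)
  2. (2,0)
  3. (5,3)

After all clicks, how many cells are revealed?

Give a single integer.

Click 1 (1,2) count=3: revealed 1 new [(1,2)] -> total=1
Click 2 (2,0) count=2: revealed 1 new [(2,0)] -> total=2
Click 3 (5,3) count=0: revealed 6 new [(4,2) (4,3) (4,4) (5,2) (5,3) (5,4)] -> total=8

Answer: 8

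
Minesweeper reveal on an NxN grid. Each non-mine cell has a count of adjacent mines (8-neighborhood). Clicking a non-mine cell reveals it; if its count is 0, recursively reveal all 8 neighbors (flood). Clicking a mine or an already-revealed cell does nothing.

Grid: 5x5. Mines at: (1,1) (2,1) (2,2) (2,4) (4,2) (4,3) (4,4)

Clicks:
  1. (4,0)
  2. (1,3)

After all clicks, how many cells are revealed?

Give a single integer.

Click 1 (4,0) count=0: revealed 4 new [(3,0) (3,1) (4,0) (4,1)] -> total=4
Click 2 (1,3) count=2: revealed 1 new [(1,3)] -> total=5

Answer: 5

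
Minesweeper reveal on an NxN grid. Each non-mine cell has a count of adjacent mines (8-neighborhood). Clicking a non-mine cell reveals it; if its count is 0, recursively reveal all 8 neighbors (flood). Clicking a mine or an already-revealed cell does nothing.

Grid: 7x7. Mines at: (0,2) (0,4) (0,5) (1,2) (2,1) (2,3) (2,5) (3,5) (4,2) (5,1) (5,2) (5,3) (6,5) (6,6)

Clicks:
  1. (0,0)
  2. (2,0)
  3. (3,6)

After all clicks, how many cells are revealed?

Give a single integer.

Answer: 6

Derivation:
Click 1 (0,0) count=0: revealed 4 new [(0,0) (0,1) (1,0) (1,1)] -> total=4
Click 2 (2,0) count=1: revealed 1 new [(2,0)] -> total=5
Click 3 (3,6) count=2: revealed 1 new [(3,6)] -> total=6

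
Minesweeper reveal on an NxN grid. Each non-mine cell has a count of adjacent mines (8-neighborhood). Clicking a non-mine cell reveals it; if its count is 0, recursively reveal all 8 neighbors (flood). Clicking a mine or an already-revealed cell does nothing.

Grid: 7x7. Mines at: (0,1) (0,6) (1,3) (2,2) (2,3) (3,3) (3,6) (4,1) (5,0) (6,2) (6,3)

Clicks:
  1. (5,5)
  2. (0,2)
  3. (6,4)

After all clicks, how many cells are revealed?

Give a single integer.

Click 1 (5,5) count=0: revealed 9 new [(4,4) (4,5) (4,6) (5,4) (5,5) (5,6) (6,4) (6,5) (6,6)] -> total=9
Click 2 (0,2) count=2: revealed 1 new [(0,2)] -> total=10
Click 3 (6,4) count=1: revealed 0 new [(none)] -> total=10

Answer: 10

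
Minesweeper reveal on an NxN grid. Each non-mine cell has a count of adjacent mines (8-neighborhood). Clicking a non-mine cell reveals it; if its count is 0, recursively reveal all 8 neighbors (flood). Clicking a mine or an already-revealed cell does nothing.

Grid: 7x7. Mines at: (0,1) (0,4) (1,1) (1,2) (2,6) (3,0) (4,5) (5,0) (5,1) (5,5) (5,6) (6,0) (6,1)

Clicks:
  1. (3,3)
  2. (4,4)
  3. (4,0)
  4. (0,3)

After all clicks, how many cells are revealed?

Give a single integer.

Answer: 25

Derivation:
Click 1 (3,3) count=0: revealed 23 new [(1,3) (1,4) (1,5) (2,1) (2,2) (2,3) (2,4) (2,5) (3,1) (3,2) (3,3) (3,4) (3,5) (4,1) (4,2) (4,3) (4,4) (5,2) (5,3) (5,4) (6,2) (6,3) (6,4)] -> total=23
Click 2 (4,4) count=2: revealed 0 new [(none)] -> total=23
Click 3 (4,0) count=3: revealed 1 new [(4,0)] -> total=24
Click 4 (0,3) count=2: revealed 1 new [(0,3)] -> total=25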